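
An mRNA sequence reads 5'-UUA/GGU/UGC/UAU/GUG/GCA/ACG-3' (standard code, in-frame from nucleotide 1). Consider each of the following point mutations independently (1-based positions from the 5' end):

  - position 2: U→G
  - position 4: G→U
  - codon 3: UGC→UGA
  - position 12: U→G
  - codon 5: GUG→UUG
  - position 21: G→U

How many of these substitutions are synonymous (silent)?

1

Codon 1: UUA (Leu) → UGA (Stop) — nonsense.
Codon 2: GGU (Gly) → UGU (Cys) — missense.
Codon 3: UGC (Cys) → UGA (Stop) — nonsense.
Codon 4: UAU (Tyr) → UAG (Stop) — nonsense.
Codon 5: GUG (Val) → UUG (Leu) — missense.
Codon 7: ACG (Thr) → ACU (Thr) — synonymous.
Synonymous: 1 of 6.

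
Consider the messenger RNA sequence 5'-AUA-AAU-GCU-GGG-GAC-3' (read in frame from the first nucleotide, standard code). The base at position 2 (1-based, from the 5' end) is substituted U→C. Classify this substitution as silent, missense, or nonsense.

Position 2 falls in codon 1: AUA → Ile.
After the substitution the codon is ACA → Thr.
Ile ≠ Thr, so this is a missense mutation.

missense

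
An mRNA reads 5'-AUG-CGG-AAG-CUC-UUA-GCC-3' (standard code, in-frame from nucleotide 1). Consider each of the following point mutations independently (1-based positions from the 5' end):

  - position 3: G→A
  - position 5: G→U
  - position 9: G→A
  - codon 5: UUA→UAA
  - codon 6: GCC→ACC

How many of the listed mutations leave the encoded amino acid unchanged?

1

Codon 1: AUG (Met) → AUA (Ile) — missense.
Codon 2: CGG (Arg) → CUG (Leu) — missense.
Codon 3: AAG (Lys) → AAA (Lys) — synonymous.
Codon 5: UUA (Leu) → UAA (Stop) — nonsense.
Codon 6: GCC (Ala) → ACC (Thr) — missense.
Synonymous: 1 of 5.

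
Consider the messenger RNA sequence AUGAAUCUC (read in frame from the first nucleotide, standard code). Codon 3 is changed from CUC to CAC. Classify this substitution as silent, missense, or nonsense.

Position 8 falls in codon 3: CUC → Leu.
After the substitution the codon is CAC → His.
Leu ≠ His, so this is a missense mutation.

missense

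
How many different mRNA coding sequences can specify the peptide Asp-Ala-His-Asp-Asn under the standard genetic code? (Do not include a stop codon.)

Asp: 2 codons.
Ala: 4 codons.
His: 2 codons.
Asp: 2 codons.
Asn: 2 codons.
2 × 4 × 2 × 2 × 2 = 64.

64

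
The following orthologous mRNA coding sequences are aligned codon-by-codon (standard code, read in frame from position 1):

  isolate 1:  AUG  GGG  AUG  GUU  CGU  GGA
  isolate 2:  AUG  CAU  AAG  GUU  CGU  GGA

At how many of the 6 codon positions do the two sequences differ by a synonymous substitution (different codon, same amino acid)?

Codon 1: AUG Met / AUG Met — identical.
Codon 2: GGG Gly / CAU His — nonsynonymous.
Codon 3: AUG Met / AAG Lys — nonsynonymous.
Codon 4: GUU Val / GUU Val — identical.
Codon 5: CGU Arg / CGU Arg — identical.
Codon 6: GGA Gly / GGA Gly — identical.
Synonymous differences: 0.

0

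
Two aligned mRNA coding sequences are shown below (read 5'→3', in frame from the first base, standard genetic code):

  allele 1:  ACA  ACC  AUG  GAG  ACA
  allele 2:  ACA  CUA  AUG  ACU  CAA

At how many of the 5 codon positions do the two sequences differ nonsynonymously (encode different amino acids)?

3

Codon 1: ACA Thr / ACA Thr — identical.
Codon 2: ACC Thr / CUA Leu — nonsynonymous.
Codon 3: AUG Met / AUG Met — identical.
Codon 4: GAG Glu / ACU Thr — nonsynonymous.
Codon 5: ACA Thr / CAA Gln — nonsynonymous.
Nonsynonymous differences: 3.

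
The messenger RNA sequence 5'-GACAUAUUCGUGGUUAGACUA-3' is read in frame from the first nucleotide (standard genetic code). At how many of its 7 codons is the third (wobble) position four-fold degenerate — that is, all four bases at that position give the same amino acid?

3

Codon 1 GAC (Asp): third position 2-fold.
Codon 2 AUA (Ile): third position 3-fold.
Codon 3 UUC (Phe): third position 2-fold.
Codon 4 GUG (Val): third position 4-fold.
Codon 5 GUU (Val): third position 4-fold.
Codon 6 AGA (Arg): third position 2-fold.
Codon 7 CUA (Leu): third position 4-fold.
Four-fold degenerate third positions: 3.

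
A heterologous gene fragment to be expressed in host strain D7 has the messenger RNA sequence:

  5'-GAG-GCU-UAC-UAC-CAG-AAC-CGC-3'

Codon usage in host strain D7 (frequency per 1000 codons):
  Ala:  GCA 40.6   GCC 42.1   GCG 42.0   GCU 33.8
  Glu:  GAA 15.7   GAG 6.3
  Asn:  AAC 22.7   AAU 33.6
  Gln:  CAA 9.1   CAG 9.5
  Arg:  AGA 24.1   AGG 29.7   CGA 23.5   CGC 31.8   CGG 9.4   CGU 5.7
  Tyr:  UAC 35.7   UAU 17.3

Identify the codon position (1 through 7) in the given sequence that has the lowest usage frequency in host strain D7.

Codon 1 GAG (Glu): 6.3 per 1000.
Codon 2 GCU (Ala): 33.8 per 1000.
Codon 3 UAC (Tyr): 35.7 per 1000.
Codon 4 UAC (Tyr): 35.7 per 1000.
Codon 5 CAG (Gln): 9.5 per 1000.
Codon 6 AAC (Asn): 22.7 per 1000.
Codon 7 CGC (Arg): 31.8 per 1000.
Lowest frequency is 6.3 at codon 1.

1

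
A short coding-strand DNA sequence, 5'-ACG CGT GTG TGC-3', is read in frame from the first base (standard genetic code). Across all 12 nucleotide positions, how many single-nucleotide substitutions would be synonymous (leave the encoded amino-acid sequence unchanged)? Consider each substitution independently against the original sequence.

Codon 1 (ACG, Thr): 3 synonymous substitutions.
Codon 2 (CGT, Arg): 3 synonymous substitutions.
Codon 3 (GTG, Val): 3 synonymous substitutions.
Codon 4 (TGC, Cys): 1 synonymous substitution.
Total: 3 + 3 + 3 + 1 = 10.

10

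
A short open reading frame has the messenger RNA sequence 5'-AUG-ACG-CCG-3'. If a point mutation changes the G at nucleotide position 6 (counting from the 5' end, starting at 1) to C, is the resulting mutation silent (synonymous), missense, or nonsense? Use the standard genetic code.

silent

Position 6 falls in codon 2: ACG → Thr.
After the substitution the codon is ACC → Thr.
Both encode Thr, so the change is synonymous.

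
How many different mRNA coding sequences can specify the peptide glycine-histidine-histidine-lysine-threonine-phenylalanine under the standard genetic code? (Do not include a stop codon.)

Gly: 4 codons.
His: 2 codons.
His: 2 codons.
Lys: 2 codons.
Thr: 4 codons.
Phe: 2 codons.
4 × 2 × 2 × 2 × 4 × 2 = 256.

256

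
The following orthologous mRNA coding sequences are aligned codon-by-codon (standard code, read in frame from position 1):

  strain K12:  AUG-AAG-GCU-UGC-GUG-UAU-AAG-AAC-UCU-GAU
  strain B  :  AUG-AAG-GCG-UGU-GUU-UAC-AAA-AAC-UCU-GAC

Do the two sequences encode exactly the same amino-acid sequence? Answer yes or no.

yes

Codon 1: AUG Met / AUG Met — identical.
Codon 2: AAG Lys / AAG Lys — identical.
Codon 3: GCU Ala / GCG Ala — synonymous.
Codon 4: UGC Cys / UGU Cys — synonymous.
Codon 5: GUG Val / GUU Val — synonymous.
Codon 6: UAU Tyr / UAC Tyr — synonymous.
Codon 7: AAG Lys / AAA Lys — synonymous.
Codon 8: AAC Asn / AAC Asn — identical.
Codon 9: UCU Ser / UCU Ser — identical.
Codon 10: GAU Asp / GAC Asp — synonymous.
Nonsynonymous differences: 0 → same protein.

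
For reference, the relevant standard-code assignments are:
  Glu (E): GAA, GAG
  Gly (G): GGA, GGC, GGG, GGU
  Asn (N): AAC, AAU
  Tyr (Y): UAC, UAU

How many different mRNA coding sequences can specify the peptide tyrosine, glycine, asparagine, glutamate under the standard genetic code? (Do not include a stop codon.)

Tyr: 2 codons.
Gly: 4 codons.
Asn: 2 codons.
Glu: 2 codons.
2 × 4 × 2 × 2 = 32.

32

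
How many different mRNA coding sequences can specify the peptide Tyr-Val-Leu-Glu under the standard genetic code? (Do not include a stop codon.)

96

Tyr: 2 codons.
Val: 4 codons.
Leu: 6 codons.
Glu: 2 codons.
2 × 4 × 6 × 2 = 96.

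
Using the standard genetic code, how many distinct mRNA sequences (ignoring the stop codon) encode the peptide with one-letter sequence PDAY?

Pro: 4 codons.
Asp: 2 codons.
Ala: 4 codons.
Tyr: 2 codons.
4 × 2 × 4 × 2 = 64.

64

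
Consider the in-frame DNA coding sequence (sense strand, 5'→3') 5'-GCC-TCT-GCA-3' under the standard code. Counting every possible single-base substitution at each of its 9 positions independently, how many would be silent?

9

Codon 1 (GCC, Ala): 3 synonymous substitutions.
Codon 2 (TCT, Ser): 3 synonymous substitutions.
Codon 3 (GCA, Ala): 3 synonymous substitutions.
Total: 3 + 3 + 3 = 9.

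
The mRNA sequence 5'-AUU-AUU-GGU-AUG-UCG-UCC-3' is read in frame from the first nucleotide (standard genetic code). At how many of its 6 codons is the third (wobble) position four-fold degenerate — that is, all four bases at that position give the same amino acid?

3

Codon 1 AUU (Ile): third position 3-fold.
Codon 2 AUU (Ile): third position 3-fold.
Codon 3 GGU (Gly): third position 4-fold.
Codon 4 AUG (Met): third position 1-fold.
Codon 5 UCG (Ser): third position 4-fold.
Codon 6 UCC (Ser): third position 4-fold.
Four-fold degenerate third positions: 3.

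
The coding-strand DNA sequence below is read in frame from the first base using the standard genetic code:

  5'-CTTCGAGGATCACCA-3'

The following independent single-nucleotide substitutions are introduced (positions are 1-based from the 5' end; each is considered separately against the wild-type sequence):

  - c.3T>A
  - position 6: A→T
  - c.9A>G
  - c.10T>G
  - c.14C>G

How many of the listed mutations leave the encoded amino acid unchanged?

3

Codon 1: CTT (Leu) → CTA (Leu) — synonymous.
Codon 2: CGA (Arg) → CGT (Arg) — synonymous.
Codon 3: GGA (Gly) → GGG (Gly) — synonymous.
Codon 4: TCA (Ser) → GCA (Ala) — missense.
Codon 5: CCA (Pro) → CGA (Arg) — missense.
Synonymous: 3 of 5.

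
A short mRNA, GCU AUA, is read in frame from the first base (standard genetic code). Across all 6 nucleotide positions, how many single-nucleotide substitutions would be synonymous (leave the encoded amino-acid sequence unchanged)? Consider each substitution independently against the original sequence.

5

Codon 1 (GCU, Ala): 3 synonymous substitutions.
Codon 2 (AUA, Ile): 2 synonymous substitutions.
Total: 3 + 2 = 5.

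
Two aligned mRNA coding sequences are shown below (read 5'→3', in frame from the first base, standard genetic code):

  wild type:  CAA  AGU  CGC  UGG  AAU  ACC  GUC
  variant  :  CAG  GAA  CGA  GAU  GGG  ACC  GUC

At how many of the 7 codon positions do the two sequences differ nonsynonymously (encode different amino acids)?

Codon 1: CAA Gln / CAG Gln — synonymous.
Codon 2: AGU Ser / GAA Glu — nonsynonymous.
Codon 3: CGC Arg / CGA Arg — synonymous.
Codon 4: UGG Trp / GAU Asp — nonsynonymous.
Codon 5: AAU Asn / GGG Gly — nonsynonymous.
Codon 6: ACC Thr / ACC Thr — identical.
Codon 7: GUC Val / GUC Val — identical.
Nonsynonymous differences: 3.

3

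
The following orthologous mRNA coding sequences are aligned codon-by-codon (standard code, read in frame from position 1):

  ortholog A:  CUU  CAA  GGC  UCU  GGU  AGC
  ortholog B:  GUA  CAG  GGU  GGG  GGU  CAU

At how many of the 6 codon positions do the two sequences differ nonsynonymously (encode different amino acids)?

Codon 1: CUU Leu / GUA Val — nonsynonymous.
Codon 2: CAA Gln / CAG Gln — synonymous.
Codon 3: GGC Gly / GGU Gly — synonymous.
Codon 4: UCU Ser / GGG Gly — nonsynonymous.
Codon 5: GGU Gly / GGU Gly — identical.
Codon 6: AGC Ser / CAU His — nonsynonymous.
Nonsynonymous differences: 3.

3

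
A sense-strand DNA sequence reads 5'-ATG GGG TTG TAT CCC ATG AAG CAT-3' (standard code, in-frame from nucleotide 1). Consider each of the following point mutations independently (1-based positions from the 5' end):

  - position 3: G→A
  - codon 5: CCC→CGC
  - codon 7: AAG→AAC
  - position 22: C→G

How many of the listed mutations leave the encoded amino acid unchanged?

0

Codon 1: ATG (Met) → ATA (Ile) — missense.
Codon 5: CCC (Pro) → CGC (Arg) — missense.
Codon 7: AAG (Lys) → AAC (Asn) — missense.
Codon 8: CAT (His) → GAT (Asp) — missense.
Synonymous: 0 of 4.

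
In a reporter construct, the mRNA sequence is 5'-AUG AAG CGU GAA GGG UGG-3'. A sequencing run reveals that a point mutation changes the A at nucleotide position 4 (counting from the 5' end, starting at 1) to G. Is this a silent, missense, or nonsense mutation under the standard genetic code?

Position 4 falls in codon 2: AAG → Lys.
After the substitution the codon is GAG → Glu.
Lys ≠ Glu, so this is a missense mutation.

missense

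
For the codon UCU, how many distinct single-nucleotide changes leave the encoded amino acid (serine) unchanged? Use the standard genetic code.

Position 1: none → 0 synonymous.
Position 2: none → 0 synonymous.
Position 3: UCC, UCA, UCG → 3 synonymous.
Total: 0 + 0 + 3 = 3.

3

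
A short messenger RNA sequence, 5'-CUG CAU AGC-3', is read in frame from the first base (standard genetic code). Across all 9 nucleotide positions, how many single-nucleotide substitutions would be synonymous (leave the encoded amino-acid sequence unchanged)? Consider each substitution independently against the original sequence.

6

Codon 1 (CUG, Leu): 4 synonymous substitutions.
Codon 2 (CAU, His): 1 synonymous substitution.
Codon 3 (AGC, Ser): 1 synonymous substitution.
Total: 4 + 1 + 1 = 6.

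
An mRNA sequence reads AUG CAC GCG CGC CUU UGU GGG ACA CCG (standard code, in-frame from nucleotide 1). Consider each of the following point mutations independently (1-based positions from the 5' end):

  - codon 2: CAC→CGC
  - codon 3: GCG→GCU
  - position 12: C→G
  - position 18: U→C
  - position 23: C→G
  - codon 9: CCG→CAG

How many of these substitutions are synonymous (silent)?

Codon 2: CAC (His) → CGC (Arg) — missense.
Codon 3: GCG (Ala) → GCU (Ala) — synonymous.
Codon 4: CGC (Arg) → CGG (Arg) — synonymous.
Codon 6: UGU (Cys) → UGC (Cys) — synonymous.
Codon 8: ACA (Thr) → AGA (Arg) — missense.
Codon 9: CCG (Pro) → CAG (Gln) — missense.
Synonymous: 3 of 6.

3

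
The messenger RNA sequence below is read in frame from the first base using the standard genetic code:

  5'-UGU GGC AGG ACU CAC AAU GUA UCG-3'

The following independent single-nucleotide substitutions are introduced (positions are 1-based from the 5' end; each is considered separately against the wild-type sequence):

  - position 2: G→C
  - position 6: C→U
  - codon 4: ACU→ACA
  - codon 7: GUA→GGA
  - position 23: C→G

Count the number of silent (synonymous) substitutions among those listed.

2

Codon 1: UGU (Cys) → UCU (Ser) — missense.
Codon 2: GGC (Gly) → GGU (Gly) — synonymous.
Codon 4: ACU (Thr) → ACA (Thr) — synonymous.
Codon 7: GUA (Val) → GGA (Gly) — missense.
Codon 8: UCG (Ser) → UGG (Trp) — missense.
Synonymous: 2 of 5.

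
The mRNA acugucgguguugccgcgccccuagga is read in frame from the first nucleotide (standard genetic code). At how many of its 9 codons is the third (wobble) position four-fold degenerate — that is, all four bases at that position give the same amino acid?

9

Codon 1 ACU (Thr): third position 4-fold.
Codon 2 GUC (Val): third position 4-fold.
Codon 3 GGU (Gly): third position 4-fold.
Codon 4 GUU (Val): third position 4-fold.
Codon 5 GCC (Ala): third position 4-fold.
Codon 6 GCG (Ala): third position 4-fold.
Codon 7 CCC (Pro): third position 4-fold.
Codon 8 CUA (Leu): third position 4-fold.
Codon 9 GGA (Gly): third position 4-fold.
Four-fold degenerate third positions: 9.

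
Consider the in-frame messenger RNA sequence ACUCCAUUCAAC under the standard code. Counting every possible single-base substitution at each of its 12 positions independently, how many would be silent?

Codon 1 (ACU, Thr): 3 synonymous substitutions.
Codon 2 (CCA, Pro): 3 synonymous substitutions.
Codon 3 (UUC, Phe): 1 synonymous substitution.
Codon 4 (AAC, Asn): 1 synonymous substitution.
Total: 3 + 3 + 1 + 1 = 8.

8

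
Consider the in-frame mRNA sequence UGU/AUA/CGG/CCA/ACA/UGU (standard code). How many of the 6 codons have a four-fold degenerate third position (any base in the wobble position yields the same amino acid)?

Codon 1 UGU (Cys): third position 2-fold.
Codon 2 AUA (Ile): third position 3-fold.
Codon 3 CGG (Arg): third position 4-fold.
Codon 4 CCA (Pro): third position 4-fold.
Codon 5 ACA (Thr): third position 4-fold.
Codon 6 UGU (Cys): third position 2-fold.
Four-fold degenerate third positions: 3.

3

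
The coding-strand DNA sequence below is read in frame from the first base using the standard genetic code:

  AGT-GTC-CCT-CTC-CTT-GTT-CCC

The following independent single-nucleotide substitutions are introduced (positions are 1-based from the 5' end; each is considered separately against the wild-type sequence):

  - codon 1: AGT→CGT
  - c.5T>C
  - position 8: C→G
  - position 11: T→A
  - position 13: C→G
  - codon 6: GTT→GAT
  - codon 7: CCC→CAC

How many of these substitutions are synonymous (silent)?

0

Codon 1: AGT (Ser) → CGT (Arg) — missense.
Codon 2: GTC (Val) → GCC (Ala) — missense.
Codon 3: CCT (Pro) → CGT (Arg) — missense.
Codon 4: CTC (Leu) → CAC (His) — missense.
Codon 5: CTT (Leu) → GTT (Val) — missense.
Codon 6: GTT (Val) → GAT (Asp) — missense.
Codon 7: CCC (Pro) → CAC (His) — missense.
Synonymous: 0 of 7.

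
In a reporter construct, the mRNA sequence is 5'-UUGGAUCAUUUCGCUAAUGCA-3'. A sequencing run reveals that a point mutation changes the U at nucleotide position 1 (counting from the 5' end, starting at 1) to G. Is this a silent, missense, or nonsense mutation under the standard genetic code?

missense

Position 1 falls in codon 1: UUG → Leu.
After the substitution the codon is GUG → Val.
Leu ≠ Val, so this is a missense mutation.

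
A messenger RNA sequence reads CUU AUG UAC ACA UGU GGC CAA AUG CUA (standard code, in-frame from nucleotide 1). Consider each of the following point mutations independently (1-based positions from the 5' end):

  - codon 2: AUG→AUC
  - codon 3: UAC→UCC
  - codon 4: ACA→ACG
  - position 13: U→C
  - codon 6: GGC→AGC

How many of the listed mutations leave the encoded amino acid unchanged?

Codon 2: AUG (Met) → AUC (Ile) — missense.
Codon 3: UAC (Tyr) → UCC (Ser) — missense.
Codon 4: ACA (Thr) → ACG (Thr) — synonymous.
Codon 5: UGU (Cys) → CGU (Arg) — missense.
Codon 6: GGC (Gly) → AGC (Ser) — missense.
Synonymous: 1 of 5.

1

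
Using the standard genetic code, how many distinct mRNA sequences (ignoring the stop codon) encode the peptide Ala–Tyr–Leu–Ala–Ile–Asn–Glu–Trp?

Ala: 4 codons.
Tyr: 2 codons.
Leu: 6 codons.
Ala: 4 codons.
Ile: 3 codons.
Asn: 2 codons.
Glu: 2 codons.
Trp: 1 codon.
4 × 2 × 6 × 4 × 3 × 2 × 2 × 1 = 2304.

2304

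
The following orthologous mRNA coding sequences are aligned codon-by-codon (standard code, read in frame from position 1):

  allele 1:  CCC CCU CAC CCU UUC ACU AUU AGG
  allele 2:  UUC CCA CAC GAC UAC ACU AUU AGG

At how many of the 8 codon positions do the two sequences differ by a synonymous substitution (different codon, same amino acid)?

1

Codon 1: CCC Pro / UUC Phe — nonsynonymous.
Codon 2: CCU Pro / CCA Pro — synonymous.
Codon 3: CAC His / CAC His — identical.
Codon 4: CCU Pro / GAC Asp — nonsynonymous.
Codon 5: UUC Phe / UAC Tyr — nonsynonymous.
Codon 6: ACU Thr / ACU Thr — identical.
Codon 7: AUU Ile / AUU Ile — identical.
Codon 8: AGG Arg / AGG Arg — identical.
Synonymous differences: 1.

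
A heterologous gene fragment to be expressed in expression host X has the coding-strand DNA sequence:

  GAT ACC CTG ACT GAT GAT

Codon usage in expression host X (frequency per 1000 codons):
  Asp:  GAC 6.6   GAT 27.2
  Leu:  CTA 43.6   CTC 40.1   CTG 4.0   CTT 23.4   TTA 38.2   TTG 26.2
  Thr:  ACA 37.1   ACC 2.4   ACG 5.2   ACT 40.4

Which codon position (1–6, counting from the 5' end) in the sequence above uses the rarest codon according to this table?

Codon 1 GAT (Asp): 27.2 per 1000.
Codon 2 ACC (Thr): 2.4 per 1000.
Codon 3 CTG (Leu): 4.0 per 1000.
Codon 4 ACT (Thr): 40.4 per 1000.
Codon 5 GAT (Asp): 27.2 per 1000.
Codon 6 GAT (Asp): 27.2 per 1000.
Lowest frequency is 2.4 at codon 2.

2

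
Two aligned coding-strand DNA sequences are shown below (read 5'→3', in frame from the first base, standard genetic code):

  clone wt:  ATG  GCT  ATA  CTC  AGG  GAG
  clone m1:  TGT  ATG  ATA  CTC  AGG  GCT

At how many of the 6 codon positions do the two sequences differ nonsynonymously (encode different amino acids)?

3

Codon 1: ATG Met / TGT Cys — nonsynonymous.
Codon 2: GCT Ala / ATG Met — nonsynonymous.
Codon 3: ATA Ile / ATA Ile — identical.
Codon 4: CTC Leu / CTC Leu — identical.
Codon 5: AGG Arg / AGG Arg — identical.
Codon 6: GAG Glu / GCT Ala — nonsynonymous.
Nonsynonymous differences: 3.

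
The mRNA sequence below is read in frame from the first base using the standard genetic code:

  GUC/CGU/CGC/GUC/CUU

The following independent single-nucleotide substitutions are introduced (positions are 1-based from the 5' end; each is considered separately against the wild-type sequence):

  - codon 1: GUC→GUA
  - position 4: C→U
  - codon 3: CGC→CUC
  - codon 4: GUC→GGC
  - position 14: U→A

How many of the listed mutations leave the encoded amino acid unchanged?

1

Codon 1: GUC (Val) → GUA (Val) — synonymous.
Codon 2: CGU (Arg) → UGU (Cys) — missense.
Codon 3: CGC (Arg) → CUC (Leu) — missense.
Codon 4: GUC (Val) → GGC (Gly) — missense.
Codon 5: CUU (Leu) → CAU (His) — missense.
Synonymous: 1 of 5.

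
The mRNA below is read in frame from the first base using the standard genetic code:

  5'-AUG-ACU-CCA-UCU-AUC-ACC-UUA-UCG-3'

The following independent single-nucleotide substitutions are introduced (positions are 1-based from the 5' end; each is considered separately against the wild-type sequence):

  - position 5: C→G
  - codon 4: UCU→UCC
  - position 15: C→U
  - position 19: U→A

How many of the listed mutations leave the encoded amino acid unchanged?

Codon 2: ACU (Thr) → AGU (Ser) — missense.
Codon 4: UCU (Ser) → UCC (Ser) — synonymous.
Codon 5: AUC (Ile) → AUU (Ile) — synonymous.
Codon 7: UUA (Leu) → AUA (Ile) — missense.
Synonymous: 2 of 4.

2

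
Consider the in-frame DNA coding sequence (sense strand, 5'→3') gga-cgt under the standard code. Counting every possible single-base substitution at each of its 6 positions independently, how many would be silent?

6

Codon 1 (GGA, Gly): 3 synonymous substitutions.
Codon 2 (CGT, Arg): 3 synonymous substitutions.
Total: 3 + 3 = 6.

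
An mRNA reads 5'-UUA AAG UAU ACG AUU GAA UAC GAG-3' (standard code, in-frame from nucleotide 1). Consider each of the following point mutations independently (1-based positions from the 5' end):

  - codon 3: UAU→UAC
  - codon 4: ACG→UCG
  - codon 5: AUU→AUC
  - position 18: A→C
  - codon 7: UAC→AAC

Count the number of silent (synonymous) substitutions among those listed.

2

Codon 3: UAU (Tyr) → UAC (Tyr) — synonymous.
Codon 4: ACG (Thr) → UCG (Ser) — missense.
Codon 5: AUU (Ile) → AUC (Ile) — synonymous.
Codon 6: GAA (Glu) → GAC (Asp) — missense.
Codon 7: UAC (Tyr) → AAC (Asn) — missense.
Synonymous: 2 of 5.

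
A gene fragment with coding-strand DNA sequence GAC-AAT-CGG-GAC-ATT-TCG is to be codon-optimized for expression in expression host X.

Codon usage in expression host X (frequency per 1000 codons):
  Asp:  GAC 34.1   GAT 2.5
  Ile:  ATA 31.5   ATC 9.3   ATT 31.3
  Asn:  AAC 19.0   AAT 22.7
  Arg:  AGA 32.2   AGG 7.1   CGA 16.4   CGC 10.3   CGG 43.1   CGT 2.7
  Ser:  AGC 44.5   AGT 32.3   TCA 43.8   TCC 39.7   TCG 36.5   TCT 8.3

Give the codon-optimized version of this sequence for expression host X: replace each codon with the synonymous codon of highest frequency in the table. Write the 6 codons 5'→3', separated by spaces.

Codon 1 (Asp): best is GAC at 34.1.
Codon 2 (Asn): best is AAT at 22.7.
Codon 3 (Arg): best is CGG at 43.1.
Codon 4 (Asp): best is GAC at 34.1.
Codon 5 (Ile): best is ATA at 31.5.
Codon 6 (Ser): best is AGC at 44.5.

GAC AAT CGG GAC ATA AGC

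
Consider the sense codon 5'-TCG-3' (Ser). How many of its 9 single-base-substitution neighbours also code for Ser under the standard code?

3

Position 1: none → 0 synonymous.
Position 2: none → 0 synonymous.
Position 3: TCT, TCC, TCA → 3 synonymous.
Total: 0 + 0 + 3 = 3.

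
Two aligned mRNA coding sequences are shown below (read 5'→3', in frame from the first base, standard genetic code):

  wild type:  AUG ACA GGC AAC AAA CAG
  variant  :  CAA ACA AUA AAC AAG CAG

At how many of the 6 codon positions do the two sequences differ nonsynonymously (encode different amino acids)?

Codon 1: AUG Met / CAA Gln — nonsynonymous.
Codon 2: ACA Thr / ACA Thr — identical.
Codon 3: GGC Gly / AUA Ile — nonsynonymous.
Codon 4: AAC Asn / AAC Asn — identical.
Codon 5: AAA Lys / AAG Lys — synonymous.
Codon 6: CAG Gln / CAG Gln — identical.
Nonsynonymous differences: 2.

2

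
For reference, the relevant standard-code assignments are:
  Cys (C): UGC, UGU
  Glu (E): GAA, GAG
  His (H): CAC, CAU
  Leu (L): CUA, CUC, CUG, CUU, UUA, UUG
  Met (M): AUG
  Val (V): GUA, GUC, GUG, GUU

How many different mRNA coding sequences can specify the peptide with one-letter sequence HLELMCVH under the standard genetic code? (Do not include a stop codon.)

His: 2 codons.
Leu: 6 codons.
Glu: 2 codons.
Leu: 6 codons.
Met: 1 codon.
Cys: 2 codons.
Val: 4 codons.
His: 2 codons.
2 × 6 × 2 × 6 × 1 × 2 × 4 × 2 = 2304.

2304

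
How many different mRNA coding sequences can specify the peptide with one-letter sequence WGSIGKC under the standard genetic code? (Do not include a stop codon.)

Trp: 1 codon.
Gly: 4 codons.
Ser: 6 codons.
Ile: 3 codons.
Gly: 4 codons.
Lys: 2 codons.
Cys: 2 codons.
1 × 4 × 6 × 3 × 4 × 2 × 2 = 1152.

1152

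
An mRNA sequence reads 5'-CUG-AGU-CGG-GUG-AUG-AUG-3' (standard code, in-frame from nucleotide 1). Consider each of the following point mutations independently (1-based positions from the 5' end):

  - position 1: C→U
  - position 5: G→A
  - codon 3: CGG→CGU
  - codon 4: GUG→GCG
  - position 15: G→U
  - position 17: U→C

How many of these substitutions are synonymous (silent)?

Codon 1: CUG (Leu) → UUG (Leu) — synonymous.
Codon 2: AGU (Ser) → AAU (Asn) — missense.
Codon 3: CGG (Arg) → CGU (Arg) — synonymous.
Codon 4: GUG (Val) → GCG (Ala) — missense.
Codon 5: AUG (Met) → AUU (Ile) — missense.
Codon 6: AUG (Met) → ACG (Thr) — missense.
Synonymous: 2 of 6.

2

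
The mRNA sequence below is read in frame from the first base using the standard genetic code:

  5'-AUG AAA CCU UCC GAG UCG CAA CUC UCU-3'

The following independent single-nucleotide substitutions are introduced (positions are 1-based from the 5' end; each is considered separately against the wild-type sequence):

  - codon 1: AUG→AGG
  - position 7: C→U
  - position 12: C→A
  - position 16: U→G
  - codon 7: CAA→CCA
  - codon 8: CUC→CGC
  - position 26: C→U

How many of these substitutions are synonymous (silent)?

Codon 1: AUG (Met) → AGG (Arg) — missense.
Codon 3: CCU (Pro) → UCU (Ser) — missense.
Codon 4: UCC (Ser) → UCA (Ser) — synonymous.
Codon 6: UCG (Ser) → GCG (Ala) — missense.
Codon 7: CAA (Gln) → CCA (Pro) — missense.
Codon 8: CUC (Leu) → CGC (Arg) — missense.
Codon 9: UCU (Ser) → UUU (Phe) — missense.
Synonymous: 1 of 7.

1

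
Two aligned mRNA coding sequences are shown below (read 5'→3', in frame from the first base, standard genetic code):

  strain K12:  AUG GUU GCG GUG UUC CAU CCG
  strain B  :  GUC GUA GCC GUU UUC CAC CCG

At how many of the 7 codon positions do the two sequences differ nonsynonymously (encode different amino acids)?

1

Codon 1: AUG Met / GUC Val — nonsynonymous.
Codon 2: GUU Val / GUA Val — synonymous.
Codon 3: GCG Ala / GCC Ala — synonymous.
Codon 4: GUG Val / GUU Val — synonymous.
Codon 5: UUC Phe / UUC Phe — identical.
Codon 6: CAU His / CAC His — synonymous.
Codon 7: CCG Pro / CCG Pro — identical.
Nonsynonymous differences: 1.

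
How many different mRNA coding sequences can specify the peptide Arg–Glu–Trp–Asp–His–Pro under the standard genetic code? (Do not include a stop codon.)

192

Arg: 6 codons.
Glu: 2 codons.
Trp: 1 codon.
Asp: 2 codons.
His: 2 codons.
Pro: 4 codons.
6 × 2 × 1 × 2 × 2 × 4 = 192.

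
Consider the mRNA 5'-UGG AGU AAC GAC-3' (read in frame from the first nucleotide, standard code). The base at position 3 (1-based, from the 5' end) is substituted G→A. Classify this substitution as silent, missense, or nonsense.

nonsense

Position 3 falls in codon 1: UGG → Trp.
After the substitution the codon is UGA → Stop.
The new codon is a stop codon, so this is a nonsense mutation.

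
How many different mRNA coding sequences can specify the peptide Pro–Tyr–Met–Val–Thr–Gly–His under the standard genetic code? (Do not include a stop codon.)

1024

Pro: 4 codons.
Tyr: 2 codons.
Met: 1 codon.
Val: 4 codons.
Thr: 4 codons.
Gly: 4 codons.
His: 2 codons.
4 × 2 × 1 × 4 × 4 × 4 × 2 = 1024.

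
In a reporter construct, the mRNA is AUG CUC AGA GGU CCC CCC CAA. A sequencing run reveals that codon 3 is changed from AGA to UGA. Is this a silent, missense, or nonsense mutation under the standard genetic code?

nonsense

Position 7 falls in codon 3: AGA → Arg.
After the substitution the codon is UGA → Stop.
The new codon is a stop codon, so this is a nonsense mutation.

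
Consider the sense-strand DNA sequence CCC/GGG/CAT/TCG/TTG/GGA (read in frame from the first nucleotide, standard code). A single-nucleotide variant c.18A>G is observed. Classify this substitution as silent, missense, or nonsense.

silent

Position 18 falls in codon 6: GGA → Gly.
After the substitution the codon is GGG → Gly.
Both encode Gly, so the change is synonymous.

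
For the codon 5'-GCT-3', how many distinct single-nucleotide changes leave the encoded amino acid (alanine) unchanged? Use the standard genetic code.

Position 1: none → 0 synonymous.
Position 2: none → 0 synonymous.
Position 3: GCC, GCA, GCG → 3 synonymous.
Total: 0 + 0 + 3 = 3.

3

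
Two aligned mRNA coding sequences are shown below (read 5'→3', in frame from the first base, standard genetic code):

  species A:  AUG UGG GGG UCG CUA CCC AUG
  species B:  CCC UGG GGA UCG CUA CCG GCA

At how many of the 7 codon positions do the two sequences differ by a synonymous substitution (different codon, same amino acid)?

2

Codon 1: AUG Met / CCC Pro — nonsynonymous.
Codon 2: UGG Trp / UGG Trp — identical.
Codon 3: GGG Gly / GGA Gly — synonymous.
Codon 4: UCG Ser / UCG Ser — identical.
Codon 5: CUA Leu / CUA Leu — identical.
Codon 6: CCC Pro / CCG Pro — synonymous.
Codon 7: AUG Met / GCA Ala — nonsynonymous.
Synonymous differences: 2.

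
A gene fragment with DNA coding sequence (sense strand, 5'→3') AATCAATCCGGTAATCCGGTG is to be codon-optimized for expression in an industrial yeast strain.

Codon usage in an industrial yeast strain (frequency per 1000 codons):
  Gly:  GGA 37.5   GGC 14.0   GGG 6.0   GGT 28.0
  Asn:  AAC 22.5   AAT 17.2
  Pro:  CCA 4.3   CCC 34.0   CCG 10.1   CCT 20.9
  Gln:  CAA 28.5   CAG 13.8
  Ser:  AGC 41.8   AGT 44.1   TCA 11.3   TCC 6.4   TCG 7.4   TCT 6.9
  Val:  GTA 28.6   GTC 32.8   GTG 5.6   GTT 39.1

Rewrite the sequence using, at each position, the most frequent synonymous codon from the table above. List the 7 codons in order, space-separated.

AAC CAA AGT GGA AAC CCC GTT

Codon 1 (Asn): best is AAC at 22.5.
Codon 2 (Gln): best is CAA at 28.5.
Codon 3 (Ser): best is AGT at 44.1.
Codon 4 (Gly): best is GGA at 37.5.
Codon 5 (Asn): best is AAC at 22.5.
Codon 6 (Pro): best is CCC at 34.0.
Codon 7 (Val): best is GTT at 39.1.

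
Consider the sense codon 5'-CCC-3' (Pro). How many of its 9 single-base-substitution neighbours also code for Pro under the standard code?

Position 1: none → 0 synonymous.
Position 2: none → 0 synonymous.
Position 3: CCU, CCA, CCG → 3 synonymous.
Total: 0 + 0 + 3 = 3.

3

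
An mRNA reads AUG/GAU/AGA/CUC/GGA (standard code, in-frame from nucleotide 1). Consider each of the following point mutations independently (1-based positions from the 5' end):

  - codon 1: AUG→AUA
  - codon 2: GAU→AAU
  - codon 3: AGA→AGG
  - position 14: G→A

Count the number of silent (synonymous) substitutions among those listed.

Codon 1: AUG (Met) → AUA (Ile) — missense.
Codon 2: GAU (Asp) → AAU (Asn) — missense.
Codon 3: AGA (Arg) → AGG (Arg) — synonymous.
Codon 5: GGA (Gly) → GAA (Glu) — missense.
Synonymous: 1 of 4.

1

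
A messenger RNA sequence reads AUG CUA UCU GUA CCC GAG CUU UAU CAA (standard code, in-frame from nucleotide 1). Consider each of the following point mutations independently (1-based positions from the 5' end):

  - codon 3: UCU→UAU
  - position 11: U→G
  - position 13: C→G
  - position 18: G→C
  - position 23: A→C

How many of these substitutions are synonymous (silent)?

0

Codon 3: UCU (Ser) → UAU (Tyr) — missense.
Codon 4: GUA (Val) → GGA (Gly) — missense.
Codon 5: CCC (Pro) → GCC (Ala) — missense.
Codon 6: GAG (Glu) → GAC (Asp) — missense.
Codon 8: UAU (Tyr) → UCU (Ser) — missense.
Synonymous: 0 of 5.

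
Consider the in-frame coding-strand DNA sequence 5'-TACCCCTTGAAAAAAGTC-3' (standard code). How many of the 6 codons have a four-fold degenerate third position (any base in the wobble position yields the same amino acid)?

Codon 1 TAC (Tyr): third position 2-fold.
Codon 2 CCC (Pro): third position 4-fold.
Codon 3 TTG (Leu): third position 2-fold.
Codon 4 AAA (Lys): third position 2-fold.
Codon 5 AAA (Lys): third position 2-fold.
Codon 6 GTC (Val): third position 4-fold.
Four-fold degenerate third positions: 2.

2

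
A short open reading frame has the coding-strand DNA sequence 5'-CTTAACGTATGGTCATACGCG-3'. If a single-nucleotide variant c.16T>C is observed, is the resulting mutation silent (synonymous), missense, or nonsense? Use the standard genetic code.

Position 16 falls in codon 6: TAC → Tyr.
After the substitution the codon is CAC → His.
Tyr ≠ His, so this is a missense mutation.

missense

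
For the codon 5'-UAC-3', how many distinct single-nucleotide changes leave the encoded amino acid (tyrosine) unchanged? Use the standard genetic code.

Position 1: none → 0 synonymous.
Position 2: none → 0 synonymous.
Position 3: UAU → 1 synonymous.
Total: 0 + 0 + 1 = 1.

1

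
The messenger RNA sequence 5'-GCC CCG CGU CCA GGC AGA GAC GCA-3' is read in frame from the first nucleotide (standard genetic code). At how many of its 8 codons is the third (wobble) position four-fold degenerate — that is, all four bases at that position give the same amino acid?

Codon 1 GCC (Ala): third position 4-fold.
Codon 2 CCG (Pro): third position 4-fold.
Codon 3 CGU (Arg): third position 4-fold.
Codon 4 CCA (Pro): third position 4-fold.
Codon 5 GGC (Gly): third position 4-fold.
Codon 6 AGA (Arg): third position 2-fold.
Codon 7 GAC (Asp): third position 2-fold.
Codon 8 GCA (Ala): third position 4-fold.
Four-fold degenerate third positions: 6.

6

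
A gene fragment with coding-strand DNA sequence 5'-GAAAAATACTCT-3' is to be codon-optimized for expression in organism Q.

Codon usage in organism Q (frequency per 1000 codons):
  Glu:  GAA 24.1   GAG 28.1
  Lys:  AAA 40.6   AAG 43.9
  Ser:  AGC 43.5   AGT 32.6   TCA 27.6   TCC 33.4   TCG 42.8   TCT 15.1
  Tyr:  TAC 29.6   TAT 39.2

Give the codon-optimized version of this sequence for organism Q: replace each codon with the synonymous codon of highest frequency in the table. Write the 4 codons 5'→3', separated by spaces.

Codon 1 (Glu): best is GAG at 28.1.
Codon 2 (Lys): best is AAG at 43.9.
Codon 3 (Tyr): best is TAT at 39.2.
Codon 4 (Ser): best is AGC at 43.5.

GAG AAG TAT AGC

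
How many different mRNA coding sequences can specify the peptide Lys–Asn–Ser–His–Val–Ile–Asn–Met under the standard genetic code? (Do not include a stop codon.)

Lys: 2 codons.
Asn: 2 codons.
Ser: 6 codons.
His: 2 codons.
Val: 4 codons.
Ile: 3 codons.
Asn: 2 codons.
Met: 1 codon.
2 × 2 × 6 × 2 × 4 × 3 × 2 × 1 = 1152.

1152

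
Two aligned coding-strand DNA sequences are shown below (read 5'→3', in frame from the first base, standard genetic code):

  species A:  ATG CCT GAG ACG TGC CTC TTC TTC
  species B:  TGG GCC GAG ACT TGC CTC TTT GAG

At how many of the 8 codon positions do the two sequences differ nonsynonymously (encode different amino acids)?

Codon 1: ATG Met / TGG Trp — nonsynonymous.
Codon 2: CCT Pro / GCC Ala — nonsynonymous.
Codon 3: GAG Glu / GAG Glu — identical.
Codon 4: ACG Thr / ACT Thr — synonymous.
Codon 5: TGC Cys / TGC Cys — identical.
Codon 6: CTC Leu / CTC Leu — identical.
Codon 7: TTC Phe / TTT Phe — synonymous.
Codon 8: TTC Phe / GAG Glu — nonsynonymous.
Nonsynonymous differences: 3.

3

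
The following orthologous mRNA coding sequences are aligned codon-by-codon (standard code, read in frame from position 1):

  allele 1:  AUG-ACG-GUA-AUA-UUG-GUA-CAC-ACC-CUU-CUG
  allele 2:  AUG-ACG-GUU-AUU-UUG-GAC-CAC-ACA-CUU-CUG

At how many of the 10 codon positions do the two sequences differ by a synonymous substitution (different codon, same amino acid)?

3

Codon 1: AUG Met / AUG Met — identical.
Codon 2: ACG Thr / ACG Thr — identical.
Codon 3: GUA Val / GUU Val — synonymous.
Codon 4: AUA Ile / AUU Ile — synonymous.
Codon 5: UUG Leu / UUG Leu — identical.
Codon 6: GUA Val / GAC Asp — nonsynonymous.
Codon 7: CAC His / CAC His — identical.
Codon 8: ACC Thr / ACA Thr — synonymous.
Codon 9: CUU Leu / CUU Leu — identical.
Codon 10: CUG Leu / CUG Leu — identical.
Synonymous differences: 3.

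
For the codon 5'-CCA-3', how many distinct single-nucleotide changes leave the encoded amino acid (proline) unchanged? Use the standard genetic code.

Position 1: none → 0 synonymous.
Position 2: none → 0 synonymous.
Position 3: CCT, CCC, CCG → 3 synonymous.
Total: 0 + 0 + 3 = 3.

3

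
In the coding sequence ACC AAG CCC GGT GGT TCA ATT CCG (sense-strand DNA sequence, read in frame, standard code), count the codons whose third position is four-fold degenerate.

6

Codon 1 ACC (Thr): third position 4-fold.
Codon 2 AAG (Lys): third position 2-fold.
Codon 3 CCC (Pro): third position 4-fold.
Codon 4 GGT (Gly): third position 4-fold.
Codon 5 GGT (Gly): third position 4-fold.
Codon 6 TCA (Ser): third position 4-fold.
Codon 7 ATT (Ile): third position 3-fold.
Codon 8 CCG (Pro): third position 4-fold.
Four-fold degenerate third positions: 6.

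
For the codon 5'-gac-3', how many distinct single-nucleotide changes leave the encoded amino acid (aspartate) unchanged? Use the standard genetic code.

Position 1: none → 0 synonymous.
Position 2: none → 0 synonymous.
Position 3: GAU → 1 synonymous.
Total: 0 + 0 + 1 = 1.

1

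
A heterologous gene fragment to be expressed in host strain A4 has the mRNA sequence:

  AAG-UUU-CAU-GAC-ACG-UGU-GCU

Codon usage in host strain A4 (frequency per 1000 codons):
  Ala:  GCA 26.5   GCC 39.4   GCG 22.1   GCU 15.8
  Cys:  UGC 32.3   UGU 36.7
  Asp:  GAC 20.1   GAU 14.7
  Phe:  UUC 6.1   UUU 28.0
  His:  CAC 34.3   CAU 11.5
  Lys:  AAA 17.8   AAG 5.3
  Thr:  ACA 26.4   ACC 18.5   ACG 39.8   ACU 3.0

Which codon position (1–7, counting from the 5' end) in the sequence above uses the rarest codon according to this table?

1

Codon 1 AAG (Lys): 5.3 per 1000.
Codon 2 UUU (Phe): 28.0 per 1000.
Codon 3 CAU (His): 11.5 per 1000.
Codon 4 GAC (Asp): 20.1 per 1000.
Codon 5 ACG (Thr): 39.8 per 1000.
Codon 6 UGU (Cys): 36.7 per 1000.
Codon 7 GCU (Ala): 15.8 per 1000.
Lowest frequency is 5.3 at codon 1.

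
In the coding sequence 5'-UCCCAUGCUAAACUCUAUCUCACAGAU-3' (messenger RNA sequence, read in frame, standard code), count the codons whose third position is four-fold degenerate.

5

Codon 1 UCC (Ser): third position 4-fold.
Codon 2 CAU (His): third position 2-fold.
Codon 3 GCU (Ala): third position 4-fold.
Codon 4 AAA (Lys): third position 2-fold.
Codon 5 CUC (Leu): third position 4-fold.
Codon 6 UAU (Tyr): third position 2-fold.
Codon 7 CUC (Leu): third position 4-fold.
Codon 8 ACA (Thr): third position 4-fold.
Codon 9 GAU (Asp): third position 2-fold.
Four-fold degenerate third positions: 5.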